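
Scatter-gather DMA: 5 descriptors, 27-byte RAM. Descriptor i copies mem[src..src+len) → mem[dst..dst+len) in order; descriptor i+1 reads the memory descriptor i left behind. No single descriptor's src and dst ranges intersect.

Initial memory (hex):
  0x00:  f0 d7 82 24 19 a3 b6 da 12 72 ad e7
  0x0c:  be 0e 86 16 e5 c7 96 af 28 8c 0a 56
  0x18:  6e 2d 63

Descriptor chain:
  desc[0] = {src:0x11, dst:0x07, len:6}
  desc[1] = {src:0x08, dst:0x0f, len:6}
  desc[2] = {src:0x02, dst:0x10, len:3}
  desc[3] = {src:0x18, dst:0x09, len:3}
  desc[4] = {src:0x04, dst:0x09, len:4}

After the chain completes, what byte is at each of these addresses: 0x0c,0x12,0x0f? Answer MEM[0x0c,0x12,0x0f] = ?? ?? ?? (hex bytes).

MEM[0x0c,0x12,0x0f] = c7 19 96

[0] 0x11->0x07 len=6 : c7 96 af 28 8c 0a
[1] 0x08->0x0f len=6 : 96 af 28 8c 0a 0e
[2] 0x02->0x10 len=3 : 82 24 19
[3] 0x18->0x09 len=3 : 6e 2d 63
[4] 0x04->0x09 len=4 : 19 a3 b6 c7
query mem[0x0c]=0xc7, mem[0x12]=0x19, mem[0x0f]=0x96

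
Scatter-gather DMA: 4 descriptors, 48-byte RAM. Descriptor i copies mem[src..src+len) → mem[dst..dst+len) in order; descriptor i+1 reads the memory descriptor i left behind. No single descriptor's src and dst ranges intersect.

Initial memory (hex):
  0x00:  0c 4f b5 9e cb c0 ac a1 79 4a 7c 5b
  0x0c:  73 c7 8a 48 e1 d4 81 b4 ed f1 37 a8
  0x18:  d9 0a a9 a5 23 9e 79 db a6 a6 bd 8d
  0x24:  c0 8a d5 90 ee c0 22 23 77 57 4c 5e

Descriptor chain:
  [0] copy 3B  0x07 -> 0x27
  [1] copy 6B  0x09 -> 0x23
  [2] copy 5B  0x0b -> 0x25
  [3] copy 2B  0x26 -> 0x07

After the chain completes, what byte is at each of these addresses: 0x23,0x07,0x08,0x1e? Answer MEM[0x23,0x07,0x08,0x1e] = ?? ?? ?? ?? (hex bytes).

D0: mem[0x27..0x29] <- [a1 79 4a]
D1: mem[0x23..0x28] <- [4a 7c 5b 73 c7 8a]
D2: mem[0x25..0x29] <- [5b 73 c7 8a 48]
D3: mem[0x07..0x08] <- [73 c7]
query mem[0x23]=0x4a, mem[0x07]=0x73, mem[0x08]=0xc7, mem[0x1e]=0x79

MEM[0x23,0x07,0x08,0x1e] = 4a 73 c7 79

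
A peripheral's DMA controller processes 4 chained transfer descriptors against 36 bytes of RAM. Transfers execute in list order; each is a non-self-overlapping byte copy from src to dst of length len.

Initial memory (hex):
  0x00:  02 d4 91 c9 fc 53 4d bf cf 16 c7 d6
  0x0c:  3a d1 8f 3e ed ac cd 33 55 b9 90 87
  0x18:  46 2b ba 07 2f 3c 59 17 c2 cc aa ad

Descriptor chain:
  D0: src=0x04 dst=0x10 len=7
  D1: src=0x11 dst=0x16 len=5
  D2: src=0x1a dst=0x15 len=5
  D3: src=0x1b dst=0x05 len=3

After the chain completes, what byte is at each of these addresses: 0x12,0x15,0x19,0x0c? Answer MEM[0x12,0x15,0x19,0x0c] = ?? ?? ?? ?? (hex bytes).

MEM[0x12,0x15,0x19,0x0c] = 4d 16 59 3a

  after D0: wrote 7B at 0x10 = fc534dbfcf16c7
  after D1: wrote 5B at 0x16 = 534dbfcf16
  after D2: wrote 5B at 0x15 = 16072f3c59
  after D3: wrote 3B at 0x05 = 072f3c
query mem[0x12]=0x4d, mem[0x15]=0x16, mem[0x19]=0x59, mem[0x0c]=0x3a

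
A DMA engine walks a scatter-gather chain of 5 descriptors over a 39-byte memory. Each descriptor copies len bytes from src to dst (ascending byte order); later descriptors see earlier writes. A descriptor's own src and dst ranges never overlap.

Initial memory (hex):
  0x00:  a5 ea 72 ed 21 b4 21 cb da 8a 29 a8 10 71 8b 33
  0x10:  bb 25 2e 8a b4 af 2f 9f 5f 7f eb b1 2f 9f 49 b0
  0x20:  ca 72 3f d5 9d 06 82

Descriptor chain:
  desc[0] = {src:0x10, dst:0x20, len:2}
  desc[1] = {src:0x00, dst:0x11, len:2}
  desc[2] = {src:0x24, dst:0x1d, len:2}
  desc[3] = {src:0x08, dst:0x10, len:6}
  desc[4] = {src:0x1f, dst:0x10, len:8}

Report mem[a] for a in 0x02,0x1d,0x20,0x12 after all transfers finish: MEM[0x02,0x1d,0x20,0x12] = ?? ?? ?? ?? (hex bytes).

D0: mem[0x20..0x21] <- [bb 25]
D1: mem[0x11..0x12] <- [a5 ea]
D2: mem[0x1d..0x1e] <- [9d 06]
D3: mem[0x10..0x15] <- [da 8a 29 a8 10 71]
D4: mem[0x10..0x17] <- [b0 bb 25 3f d5 9d 06 82]
query mem[0x02]=0x72, mem[0x1d]=0x9d, mem[0x20]=0xbb, mem[0x12]=0x25

MEM[0x02,0x1d,0x20,0x12] = 72 9d bb 25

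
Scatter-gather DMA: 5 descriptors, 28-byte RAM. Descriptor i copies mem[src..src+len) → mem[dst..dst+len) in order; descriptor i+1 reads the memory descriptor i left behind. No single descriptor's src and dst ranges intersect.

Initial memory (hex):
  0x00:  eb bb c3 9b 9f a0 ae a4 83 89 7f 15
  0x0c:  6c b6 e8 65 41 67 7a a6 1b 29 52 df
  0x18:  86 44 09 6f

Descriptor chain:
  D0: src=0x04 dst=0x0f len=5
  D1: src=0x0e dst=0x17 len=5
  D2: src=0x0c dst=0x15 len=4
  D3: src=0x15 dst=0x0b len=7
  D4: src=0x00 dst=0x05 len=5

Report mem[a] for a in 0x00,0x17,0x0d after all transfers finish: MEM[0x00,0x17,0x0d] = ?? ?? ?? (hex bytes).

  after D0: wrote 5B at 0x0f = 9fa0aea483
  after D1: wrote 5B at 0x17 = e89fa0aea4
  after D2: wrote 4B at 0x15 = 6cb6e89f
  after D3: wrote 7B at 0x0b = 6cb6e89fa0aea4
  after D4: wrote 5B at 0x05 = ebbbc39b9f
query mem[0x00]=0xeb, mem[0x17]=0xe8, mem[0x0d]=0xe8

MEM[0x00,0x17,0x0d] = eb e8 e8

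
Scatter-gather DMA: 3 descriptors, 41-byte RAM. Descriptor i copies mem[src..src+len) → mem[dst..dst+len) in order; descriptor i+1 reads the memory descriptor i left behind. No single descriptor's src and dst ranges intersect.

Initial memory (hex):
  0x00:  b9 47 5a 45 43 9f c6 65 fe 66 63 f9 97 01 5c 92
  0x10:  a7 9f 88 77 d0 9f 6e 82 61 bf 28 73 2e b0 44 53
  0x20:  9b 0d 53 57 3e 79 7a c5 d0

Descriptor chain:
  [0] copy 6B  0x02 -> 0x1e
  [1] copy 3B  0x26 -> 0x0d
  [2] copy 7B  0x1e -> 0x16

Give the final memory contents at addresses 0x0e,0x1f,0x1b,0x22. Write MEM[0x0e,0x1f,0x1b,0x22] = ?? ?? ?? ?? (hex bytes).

  after D0: wrote 6B at 0x1e = 5a45439fc665
  after D1: wrote 3B at 0x0d = 7ac5d0
  after D2: wrote 7B at 0x16 = 5a45439fc6653e
query mem[0x0e]=0xc5, mem[0x1f]=0x45, mem[0x1b]=0x65, mem[0x22]=0xc6

MEM[0x0e,0x1f,0x1b,0x22] = c5 45 65 c6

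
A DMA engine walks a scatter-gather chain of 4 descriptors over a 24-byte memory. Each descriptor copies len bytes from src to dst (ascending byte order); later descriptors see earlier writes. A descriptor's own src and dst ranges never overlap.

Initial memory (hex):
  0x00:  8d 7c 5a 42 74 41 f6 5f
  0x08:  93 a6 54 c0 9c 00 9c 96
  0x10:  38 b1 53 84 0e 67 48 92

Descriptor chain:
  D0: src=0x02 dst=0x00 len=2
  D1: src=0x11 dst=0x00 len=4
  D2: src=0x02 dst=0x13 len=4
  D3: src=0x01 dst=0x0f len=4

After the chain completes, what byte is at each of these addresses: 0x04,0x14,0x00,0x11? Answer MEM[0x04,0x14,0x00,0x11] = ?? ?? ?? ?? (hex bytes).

[0] 0x02->0x00 len=2 : 5a 42
[1] 0x11->0x00 len=4 : b1 53 84 0e
[2] 0x02->0x13 len=4 : 84 0e 74 41
[3] 0x01->0x0f len=4 : 53 84 0e 74
query mem[0x04]=0x74, mem[0x14]=0x0e, mem[0x00]=0xb1, mem[0x11]=0x0e

MEM[0x04,0x14,0x00,0x11] = 74 0e b1 0e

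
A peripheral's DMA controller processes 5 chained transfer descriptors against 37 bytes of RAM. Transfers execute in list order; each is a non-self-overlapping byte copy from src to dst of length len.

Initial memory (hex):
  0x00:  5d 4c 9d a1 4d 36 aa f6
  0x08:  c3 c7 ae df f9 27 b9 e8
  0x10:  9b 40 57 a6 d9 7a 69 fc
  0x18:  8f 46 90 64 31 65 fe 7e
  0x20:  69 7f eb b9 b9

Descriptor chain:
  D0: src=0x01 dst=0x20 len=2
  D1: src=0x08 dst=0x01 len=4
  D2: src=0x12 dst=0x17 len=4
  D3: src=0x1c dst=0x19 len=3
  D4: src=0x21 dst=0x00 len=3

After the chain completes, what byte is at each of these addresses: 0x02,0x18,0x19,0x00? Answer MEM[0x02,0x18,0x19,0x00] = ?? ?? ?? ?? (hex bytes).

MEM[0x02,0x18,0x19,0x00] = b9 a6 31 9d

D0: mem[0x20..0x21] <- [4c 9d]
D1: mem[0x01..0x04] <- [c3 c7 ae df]
D2: mem[0x17..0x1a] <- [57 a6 d9 7a]
D3: mem[0x19..0x1b] <- [31 65 fe]
D4: mem[0x00..0x02] <- [9d eb b9]
query mem[0x02]=0xb9, mem[0x18]=0xa6, mem[0x19]=0x31, mem[0x00]=0x9d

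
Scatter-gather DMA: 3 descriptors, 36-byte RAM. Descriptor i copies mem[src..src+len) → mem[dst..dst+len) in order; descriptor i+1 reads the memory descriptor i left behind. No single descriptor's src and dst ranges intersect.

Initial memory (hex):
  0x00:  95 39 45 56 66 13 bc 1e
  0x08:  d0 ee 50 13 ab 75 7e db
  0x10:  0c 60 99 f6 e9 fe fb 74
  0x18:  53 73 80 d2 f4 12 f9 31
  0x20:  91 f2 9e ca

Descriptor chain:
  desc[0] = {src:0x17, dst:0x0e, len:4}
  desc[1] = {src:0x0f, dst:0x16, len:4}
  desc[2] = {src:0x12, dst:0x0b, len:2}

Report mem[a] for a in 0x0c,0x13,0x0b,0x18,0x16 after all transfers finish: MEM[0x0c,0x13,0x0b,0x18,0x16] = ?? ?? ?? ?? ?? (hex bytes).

#0 dst[0x0e+4] := {0x74,0x53,0x73,0x80}
#1 dst[0x16+4] := {0x53,0x73,0x80,0x99}
#2 dst[0x0b+2] := {0x99,0xf6}
query mem[0x0c]=0xf6, mem[0x13]=0xf6, mem[0x0b]=0x99, mem[0x18]=0x80, mem[0x16]=0x53

MEM[0x0c,0x13,0x0b,0x18,0x16] = f6 f6 99 80 53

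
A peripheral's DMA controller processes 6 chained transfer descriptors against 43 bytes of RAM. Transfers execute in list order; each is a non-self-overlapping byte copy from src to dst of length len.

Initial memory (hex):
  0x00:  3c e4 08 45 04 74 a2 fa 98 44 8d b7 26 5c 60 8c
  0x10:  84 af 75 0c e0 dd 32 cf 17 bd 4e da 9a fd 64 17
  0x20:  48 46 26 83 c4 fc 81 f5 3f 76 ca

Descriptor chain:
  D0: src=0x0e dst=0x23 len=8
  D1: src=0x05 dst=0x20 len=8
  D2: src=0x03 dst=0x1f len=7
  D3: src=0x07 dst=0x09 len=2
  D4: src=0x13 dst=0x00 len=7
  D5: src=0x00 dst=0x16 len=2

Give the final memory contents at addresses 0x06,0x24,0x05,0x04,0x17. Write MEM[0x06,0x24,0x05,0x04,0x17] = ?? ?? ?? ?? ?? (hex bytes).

  after D0: wrote 8B at 0x23 = 608c84af750ce0dd
  after D1: wrote 8B at 0x20 = 74a2fa98448db726
  after D2: wrote 7B at 0x1f = 450474a2fa9844
  after D3: wrote 2B at 0x09 = fa98
  after D4: wrote 7B at 0x00 = 0ce0dd32cf17bd
  after D5: wrote 2B at 0x16 = 0ce0
query mem[0x06]=0xbd, mem[0x24]=0x98, mem[0x05]=0x17, mem[0x04]=0xcf, mem[0x17]=0xe0

MEM[0x06,0x24,0x05,0x04,0x17] = bd 98 17 cf e0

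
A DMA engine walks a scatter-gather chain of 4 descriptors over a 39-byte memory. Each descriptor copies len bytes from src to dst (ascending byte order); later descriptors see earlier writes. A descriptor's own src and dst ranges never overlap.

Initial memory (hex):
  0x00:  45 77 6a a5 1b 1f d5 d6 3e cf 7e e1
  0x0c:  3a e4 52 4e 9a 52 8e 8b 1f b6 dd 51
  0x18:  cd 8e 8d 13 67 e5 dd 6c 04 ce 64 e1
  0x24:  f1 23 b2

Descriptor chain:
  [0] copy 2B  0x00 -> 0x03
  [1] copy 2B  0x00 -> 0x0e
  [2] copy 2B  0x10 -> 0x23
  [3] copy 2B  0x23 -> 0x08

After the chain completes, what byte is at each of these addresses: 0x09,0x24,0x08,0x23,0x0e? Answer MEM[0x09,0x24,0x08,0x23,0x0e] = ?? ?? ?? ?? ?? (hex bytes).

[0] 0x00->0x03 len=2 : 45 77
[1] 0x00->0x0e len=2 : 45 77
[2] 0x10->0x23 len=2 : 9a 52
[3] 0x23->0x08 len=2 : 9a 52
query mem[0x09]=0x52, mem[0x24]=0x52, mem[0x08]=0x9a, mem[0x23]=0x9a, mem[0x0e]=0x45

MEM[0x09,0x24,0x08,0x23,0x0e] = 52 52 9a 9a 45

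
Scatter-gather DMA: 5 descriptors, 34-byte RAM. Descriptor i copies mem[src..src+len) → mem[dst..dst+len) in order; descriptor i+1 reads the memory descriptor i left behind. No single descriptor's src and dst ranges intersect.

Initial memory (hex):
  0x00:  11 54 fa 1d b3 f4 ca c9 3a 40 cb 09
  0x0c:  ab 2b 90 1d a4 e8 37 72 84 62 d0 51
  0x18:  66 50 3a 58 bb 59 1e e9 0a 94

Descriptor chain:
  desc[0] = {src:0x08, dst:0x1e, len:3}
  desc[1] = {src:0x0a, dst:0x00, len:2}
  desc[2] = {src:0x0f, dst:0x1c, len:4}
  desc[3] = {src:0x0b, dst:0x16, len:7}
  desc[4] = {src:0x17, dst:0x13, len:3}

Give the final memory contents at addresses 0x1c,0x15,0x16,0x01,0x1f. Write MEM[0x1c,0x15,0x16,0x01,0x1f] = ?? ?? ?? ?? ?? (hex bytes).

MEM[0x1c,0x15,0x16,0x01,0x1f] = e8 90 09 09 37

[0] 0x08->0x1e len=3 : 3a 40 cb
[1] 0x0a->0x00 len=2 : cb 09
[2] 0x0f->0x1c len=4 : 1d a4 e8 37
[3] 0x0b->0x16 len=7 : 09 ab 2b 90 1d a4 e8
[4] 0x17->0x13 len=3 : ab 2b 90
query mem[0x1c]=0xe8, mem[0x15]=0x90, mem[0x16]=0x09, mem[0x01]=0x09, mem[0x1f]=0x37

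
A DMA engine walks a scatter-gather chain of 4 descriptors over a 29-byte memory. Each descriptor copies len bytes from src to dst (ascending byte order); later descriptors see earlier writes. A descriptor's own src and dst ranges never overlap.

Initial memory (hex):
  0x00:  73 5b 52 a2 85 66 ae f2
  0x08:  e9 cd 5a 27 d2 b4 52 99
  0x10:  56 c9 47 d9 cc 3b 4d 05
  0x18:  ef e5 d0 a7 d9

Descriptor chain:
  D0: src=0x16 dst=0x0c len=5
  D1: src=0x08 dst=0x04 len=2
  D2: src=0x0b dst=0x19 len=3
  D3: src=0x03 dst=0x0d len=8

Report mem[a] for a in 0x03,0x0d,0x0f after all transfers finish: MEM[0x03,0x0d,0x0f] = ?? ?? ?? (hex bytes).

MEM[0x03,0x0d,0x0f] = a2 a2 cd

[0] 0x16->0x0c len=5 : 4d 05 ef e5 d0
[1] 0x08->0x04 len=2 : e9 cd
[2] 0x0b->0x19 len=3 : 27 4d 05
[3] 0x03->0x0d len=8 : a2 e9 cd ae f2 e9 cd 5a
query mem[0x03]=0xa2, mem[0x0d]=0xa2, mem[0x0f]=0xcd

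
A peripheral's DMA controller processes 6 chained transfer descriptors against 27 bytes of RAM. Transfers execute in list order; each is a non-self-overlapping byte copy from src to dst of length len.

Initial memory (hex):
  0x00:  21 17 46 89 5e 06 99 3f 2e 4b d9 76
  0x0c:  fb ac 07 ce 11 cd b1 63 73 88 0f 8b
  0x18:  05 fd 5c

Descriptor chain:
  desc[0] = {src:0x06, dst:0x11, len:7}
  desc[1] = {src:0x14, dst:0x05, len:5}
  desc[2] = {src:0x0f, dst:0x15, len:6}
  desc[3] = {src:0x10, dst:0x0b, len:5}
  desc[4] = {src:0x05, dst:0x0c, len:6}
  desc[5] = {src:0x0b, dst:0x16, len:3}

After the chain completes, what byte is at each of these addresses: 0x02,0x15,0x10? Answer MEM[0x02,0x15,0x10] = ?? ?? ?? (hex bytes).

MEM[0x02,0x15,0x10] = 46 ce 05

D0: mem[0x11..0x17] <- [99 3f 2e 4b d9 76 fb]
D1: mem[0x05..0x09] <- [4b d9 76 fb 05]
D2: mem[0x15..0x1a] <- [ce 11 99 3f 2e 4b]
D3: mem[0x0b..0x0f] <- [11 99 3f 2e 4b]
D4: mem[0x0c..0x11] <- [4b d9 76 fb 05 d9]
D5: mem[0x16..0x18] <- [11 4b d9]
query mem[0x02]=0x46, mem[0x15]=0xce, mem[0x10]=0x05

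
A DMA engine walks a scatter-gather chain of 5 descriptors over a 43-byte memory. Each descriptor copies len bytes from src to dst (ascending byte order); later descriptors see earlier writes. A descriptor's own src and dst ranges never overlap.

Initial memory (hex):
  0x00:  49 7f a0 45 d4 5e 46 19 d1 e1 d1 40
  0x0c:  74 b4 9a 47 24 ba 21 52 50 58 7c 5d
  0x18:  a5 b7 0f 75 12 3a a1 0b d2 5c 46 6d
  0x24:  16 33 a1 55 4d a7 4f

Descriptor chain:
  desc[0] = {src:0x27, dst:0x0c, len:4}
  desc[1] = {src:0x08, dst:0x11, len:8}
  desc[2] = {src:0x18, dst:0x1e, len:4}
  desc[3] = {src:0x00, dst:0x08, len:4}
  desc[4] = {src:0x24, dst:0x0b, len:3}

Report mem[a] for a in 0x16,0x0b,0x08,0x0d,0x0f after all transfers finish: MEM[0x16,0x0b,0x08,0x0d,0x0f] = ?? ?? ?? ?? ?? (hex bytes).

  after D0: wrote 4B at 0x0c = 554da74f
  after D1: wrote 8B at 0x11 = d1e1d140554da74f
  after D2: wrote 4B at 0x1e = 4fb70f75
  after D3: wrote 4B at 0x08 = 497fa045
  after D4: wrote 3B at 0x0b = 1633a1
query mem[0x16]=0x4d, mem[0x0b]=0x16, mem[0x08]=0x49, mem[0x0d]=0xa1, mem[0x0f]=0x4f

MEM[0x16,0x0b,0x08,0x0d,0x0f] = 4d 16 49 a1 4f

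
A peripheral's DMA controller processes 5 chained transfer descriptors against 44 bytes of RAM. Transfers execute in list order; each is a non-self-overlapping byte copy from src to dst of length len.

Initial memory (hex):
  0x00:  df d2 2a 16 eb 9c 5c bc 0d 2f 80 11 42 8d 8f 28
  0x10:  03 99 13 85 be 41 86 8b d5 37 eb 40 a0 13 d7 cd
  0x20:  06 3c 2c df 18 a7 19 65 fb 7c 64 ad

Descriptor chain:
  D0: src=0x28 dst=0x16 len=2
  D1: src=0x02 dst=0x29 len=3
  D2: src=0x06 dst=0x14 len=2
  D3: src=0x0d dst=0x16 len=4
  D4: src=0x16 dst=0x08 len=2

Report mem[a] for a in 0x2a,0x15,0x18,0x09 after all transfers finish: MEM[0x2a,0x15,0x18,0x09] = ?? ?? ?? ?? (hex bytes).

#0 dst[0x16+2] := {0xfb,0x7c}
#1 dst[0x29+3] := {0x2a,0x16,0xeb}
#2 dst[0x14+2] := {0x5c,0xbc}
#3 dst[0x16+4] := {0x8d,0x8f,0x28,0x03}
#4 dst[0x08+2] := {0x8d,0x8f}
query mem[0x2a]=0x16, mem[0x15]=0xbc, mem[0x18]=0x28, mem[0x09]=0x8f

MEM[0x2a,0x15,0x18,0x09] = 16 bc 28 8f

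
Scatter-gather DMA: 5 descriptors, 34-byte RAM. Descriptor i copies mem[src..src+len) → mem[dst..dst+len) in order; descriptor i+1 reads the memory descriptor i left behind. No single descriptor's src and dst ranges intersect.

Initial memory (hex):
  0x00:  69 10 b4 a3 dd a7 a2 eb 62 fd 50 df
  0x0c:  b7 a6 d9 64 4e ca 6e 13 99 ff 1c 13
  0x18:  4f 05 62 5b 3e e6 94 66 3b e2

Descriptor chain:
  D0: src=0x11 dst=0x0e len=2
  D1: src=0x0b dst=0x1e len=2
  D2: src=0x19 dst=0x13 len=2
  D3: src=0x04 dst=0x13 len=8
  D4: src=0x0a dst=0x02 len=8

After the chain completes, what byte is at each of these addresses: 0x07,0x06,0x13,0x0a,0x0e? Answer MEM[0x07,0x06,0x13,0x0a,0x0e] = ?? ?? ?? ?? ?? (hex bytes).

MEM[0x07,0x06,0x13,0x0a,0x0e] = 6e ca dd 50 ca

[0] 0x11->0x0e len=2 : ca 6e
[1] 0x0b->0x1e len=2 : df b7
[2] 0x19->0x13 len=2 : 05 62
[3] 0x04->0x13 len=8 : dd a7 a2 eb 62 fd 50 df
[4] 0x0a->0x02 len=8 : 50 df b7 a6 ca 6e 4e ca
query mem[0x07]=0x6e, mem[0x06]=0xca, mem[0x13]=0xdd, mem[0x0a]=0x50, mem[0x0e]=0xca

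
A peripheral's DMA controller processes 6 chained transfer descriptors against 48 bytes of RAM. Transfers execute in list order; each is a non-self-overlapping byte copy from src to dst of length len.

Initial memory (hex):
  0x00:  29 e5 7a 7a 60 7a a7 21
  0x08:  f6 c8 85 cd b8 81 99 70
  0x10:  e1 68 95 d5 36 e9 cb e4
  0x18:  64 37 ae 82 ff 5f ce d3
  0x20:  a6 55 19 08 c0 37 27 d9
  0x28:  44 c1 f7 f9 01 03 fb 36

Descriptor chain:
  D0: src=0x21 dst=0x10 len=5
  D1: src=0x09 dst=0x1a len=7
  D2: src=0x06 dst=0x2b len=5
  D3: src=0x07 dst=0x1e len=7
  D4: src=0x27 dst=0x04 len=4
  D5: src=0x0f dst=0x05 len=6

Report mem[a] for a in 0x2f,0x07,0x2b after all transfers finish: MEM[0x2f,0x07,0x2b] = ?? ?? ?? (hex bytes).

[0] 0x21->0x10 len=5 : 55 19 08 c0 37
[1] 0x09->0x1a len=7 : c8 85 cd b8 81 99 70
[2] 0x06->0x2b len=5 : a7 21 f6 c8 85
[3] 0x07->0x1e len=7 : 21 f6 c8 85 cd b8 81
[4] 0x27->0x04 len=4 : d9 44 c1 f7
[5] 0x0f->0x05 len=6 : 70 55 19 08 c0 37
query mem[0x2f]=0x85, mem[0x07]=0x19, mem[0x2b]=0xa7

MEM[0x2f,0x07,0x2b] = 85 19 a7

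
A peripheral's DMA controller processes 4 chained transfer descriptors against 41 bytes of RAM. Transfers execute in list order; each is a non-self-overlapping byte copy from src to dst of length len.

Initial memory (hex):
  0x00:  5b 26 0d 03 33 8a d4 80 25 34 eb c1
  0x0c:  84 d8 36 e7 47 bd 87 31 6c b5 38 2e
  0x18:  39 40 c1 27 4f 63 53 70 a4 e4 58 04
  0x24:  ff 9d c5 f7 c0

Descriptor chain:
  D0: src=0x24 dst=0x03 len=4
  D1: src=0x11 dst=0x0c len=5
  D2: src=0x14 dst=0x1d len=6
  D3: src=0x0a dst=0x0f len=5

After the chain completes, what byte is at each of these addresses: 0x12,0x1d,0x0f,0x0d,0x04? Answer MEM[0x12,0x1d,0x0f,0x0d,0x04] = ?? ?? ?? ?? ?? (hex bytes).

#0 dst[0x03+4] := {0xff,0x9d,0xc5,0xf7}
#1 dst[0x0c+5] := {0xbd,0x87,0x31,0x6c,0xb5}
#2 dst[0x1d+6] := {0x6c,0xb5,0x38,0x2e,0x39,0x40}
#3 dst[0x0f+5] := {0xeb,0xc1,0xbd,0x87,0x31}
query mem[0x12]=0x87, mem[0x1d]=0x6c, mem[0x0f]=0xeb, mem[0x0d]=0x87, mem[0x04]=0x9d

MEM[0x12,0x1d,0x0f,0x0d,0x04] = 87 6c eb 87 9d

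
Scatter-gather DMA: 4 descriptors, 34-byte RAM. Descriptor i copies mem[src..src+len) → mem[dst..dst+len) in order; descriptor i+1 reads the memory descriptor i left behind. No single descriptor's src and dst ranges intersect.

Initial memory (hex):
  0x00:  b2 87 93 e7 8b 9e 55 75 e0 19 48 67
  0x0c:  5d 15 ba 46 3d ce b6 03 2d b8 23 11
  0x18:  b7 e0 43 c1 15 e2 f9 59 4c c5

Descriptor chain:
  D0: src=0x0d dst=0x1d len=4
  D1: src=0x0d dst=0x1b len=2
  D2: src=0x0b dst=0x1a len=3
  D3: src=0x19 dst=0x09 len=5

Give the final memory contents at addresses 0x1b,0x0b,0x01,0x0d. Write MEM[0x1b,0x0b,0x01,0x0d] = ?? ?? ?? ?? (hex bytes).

  after D0: wrote 4B at 0x1d = 15ba463d
  after D1: wrote 2B at 0x1b = 15ba
  after D2: wrote 3B at 0x1a = 675d15
  after D3: wrote 5B at 0x09 = e0675d1515
query mem[0x1b]=0x5d, mem[0x0b]=0x5d, mem[0x01]=0x87, mem[0x0d]=0x15

MEM[0x1b,0x0b,0x01,0x0d] = 5d 5d 87 15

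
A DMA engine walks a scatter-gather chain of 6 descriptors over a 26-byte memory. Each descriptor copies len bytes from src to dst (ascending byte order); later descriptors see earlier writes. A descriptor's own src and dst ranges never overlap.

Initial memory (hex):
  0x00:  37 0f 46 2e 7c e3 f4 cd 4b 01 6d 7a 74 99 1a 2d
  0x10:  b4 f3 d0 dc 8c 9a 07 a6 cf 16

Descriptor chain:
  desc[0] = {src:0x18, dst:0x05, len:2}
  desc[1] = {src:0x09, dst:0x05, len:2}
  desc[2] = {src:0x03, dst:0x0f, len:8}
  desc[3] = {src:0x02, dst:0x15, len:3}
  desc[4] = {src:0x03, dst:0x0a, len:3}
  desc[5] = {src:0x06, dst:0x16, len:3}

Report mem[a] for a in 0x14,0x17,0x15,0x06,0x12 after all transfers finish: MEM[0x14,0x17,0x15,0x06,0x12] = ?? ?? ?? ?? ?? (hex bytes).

[0] 0x18->0x05 len=2 : cf 16
[1] 0x09->0x05 len=2 : 01 6d
[2] 0x03->0x0f len=8 : 2e 7c 01 6d cd 4b 01 6d
[3] 0x02->0x15 len=3 : 46 2e 7c
[4] 0x03->0x0a len=3 : 2e 7c 01
[5] 0x06->0x16 len=3 : 6d cd 4b
query mem[0x14]=0x4b, mem[0x17]=0xcd, mem[0x15]=0x46, mem[0x06]=0x6d, mem[0x12]=0x6d

MEM[0x14,0x17,0x15,0x06,0x12] = 4b cd 46 6d 6d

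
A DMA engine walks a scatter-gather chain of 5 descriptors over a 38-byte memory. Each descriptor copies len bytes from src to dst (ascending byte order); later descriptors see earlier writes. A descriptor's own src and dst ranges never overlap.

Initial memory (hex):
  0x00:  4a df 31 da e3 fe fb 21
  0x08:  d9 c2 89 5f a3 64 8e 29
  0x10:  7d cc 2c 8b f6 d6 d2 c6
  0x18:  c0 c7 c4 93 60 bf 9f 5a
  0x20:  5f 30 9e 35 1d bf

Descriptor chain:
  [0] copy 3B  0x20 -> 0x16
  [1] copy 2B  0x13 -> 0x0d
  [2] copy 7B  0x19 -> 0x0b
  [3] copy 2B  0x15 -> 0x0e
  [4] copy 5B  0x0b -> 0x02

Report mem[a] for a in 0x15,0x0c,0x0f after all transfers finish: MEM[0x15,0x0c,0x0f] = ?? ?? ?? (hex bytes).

  after D0: wrote 3B at 0x16 = 5f309e
  after D1: wrote 2B at 0x0d = 8bf6
  after D2: wrote 7B at 0x0b = c7c49360bf9f5a
  after D3: wrote 2B at 0x0e = d65f
  after D4: wrote 5B at 0x02 = c7c493d65f
query mem[0x15]=0xd6, mem[0x0c]=0xc4, mem[0x0f]=0x5f

MEM[0x15,0x0c,0x0f] = d6 c4 5f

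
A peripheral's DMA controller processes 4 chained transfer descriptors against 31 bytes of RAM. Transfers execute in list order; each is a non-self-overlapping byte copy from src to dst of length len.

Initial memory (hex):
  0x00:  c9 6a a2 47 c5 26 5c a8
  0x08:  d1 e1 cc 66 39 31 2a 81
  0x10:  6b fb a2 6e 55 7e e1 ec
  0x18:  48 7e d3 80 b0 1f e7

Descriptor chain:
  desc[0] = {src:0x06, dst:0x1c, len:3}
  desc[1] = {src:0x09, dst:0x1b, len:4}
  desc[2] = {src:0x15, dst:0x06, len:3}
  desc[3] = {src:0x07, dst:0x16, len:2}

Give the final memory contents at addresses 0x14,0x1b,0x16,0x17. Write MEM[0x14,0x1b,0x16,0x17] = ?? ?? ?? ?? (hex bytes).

[0] 0x06->0x1c len=3 : 5c a8 d1
[1] 0x09->0x1b len=4 : e1 cc 66 39
[2] 0x15->0x06 len=3 : 7e e1 ec
[3] 0x07->0x16 len=2 : e1 ec
query mem[0x14]=0x55, mem[0x1b]=0xe1, mem[0x16]=0xe1, mem[0x17]=0xec

MEM[0x14,0x1b,0x16,0x17] = 55 e1 e1 ec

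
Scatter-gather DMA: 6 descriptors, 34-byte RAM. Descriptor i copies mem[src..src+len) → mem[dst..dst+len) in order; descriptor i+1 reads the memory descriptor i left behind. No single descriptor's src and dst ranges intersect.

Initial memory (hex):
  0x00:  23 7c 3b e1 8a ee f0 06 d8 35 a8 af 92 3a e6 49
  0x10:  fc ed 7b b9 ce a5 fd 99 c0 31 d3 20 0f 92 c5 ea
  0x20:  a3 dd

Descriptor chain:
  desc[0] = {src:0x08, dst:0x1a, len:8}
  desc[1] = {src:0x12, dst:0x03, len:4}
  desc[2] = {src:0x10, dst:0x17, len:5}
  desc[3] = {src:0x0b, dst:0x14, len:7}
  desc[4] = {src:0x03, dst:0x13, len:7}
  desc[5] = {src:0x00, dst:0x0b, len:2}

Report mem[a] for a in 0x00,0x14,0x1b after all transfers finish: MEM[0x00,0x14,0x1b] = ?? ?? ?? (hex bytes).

MEM[0x00,0x14,0x1b] = 23 b9 ce

[0] 0x08->0x1a len=8 : d8 35 a8 af 92 3a e6 49
[1] 0x12->0x03 len=4 : 7b b9 ce a5
[2] 0x10->0x17 len=5 : fc ed 7b b9 ce
[3] 0x0b->0x14 len=7 : af 92 3a e6 49 fc ed
[4] 0x03->0x13 len=7 : 7b b9 ce a5 06 d8 35
[5] 0x00->0x0b len=2 : 23 7c
query mem[0x00]=0x23, mem[0x14]=0xb9, mem[0x1b]=0xce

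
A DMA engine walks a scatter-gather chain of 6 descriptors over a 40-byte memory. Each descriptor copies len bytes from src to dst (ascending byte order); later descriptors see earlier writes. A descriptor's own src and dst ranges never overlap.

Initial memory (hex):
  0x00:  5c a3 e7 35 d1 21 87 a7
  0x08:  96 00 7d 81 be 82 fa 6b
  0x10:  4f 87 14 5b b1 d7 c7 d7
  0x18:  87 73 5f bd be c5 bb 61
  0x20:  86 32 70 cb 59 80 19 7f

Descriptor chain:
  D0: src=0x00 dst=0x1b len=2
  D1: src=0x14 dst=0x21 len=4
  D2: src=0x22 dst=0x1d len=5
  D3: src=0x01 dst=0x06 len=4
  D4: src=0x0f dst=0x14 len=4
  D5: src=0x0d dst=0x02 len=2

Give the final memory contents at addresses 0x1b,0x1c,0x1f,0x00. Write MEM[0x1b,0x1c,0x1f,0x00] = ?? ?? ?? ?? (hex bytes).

D0: mem[0x1b..0x1c] <- [5c a3]
D1: mem[0x21..0x24] <- [b1 d7 c7 d7]
D2: mem[0x1d..0x21] <- [d7 c7 d7 80 19]
D3: mem[0x06..0x09] <- [a3 e7 35 d1]
D4: mem[0x14..0x17] <- [6b 4f 87 14]
D5: mem[0x02..0x03] <- [82 fa]
query mem[0x1b]=0x5c, mem[0x1c]=0xa3, mem[0x1f]=0xd7, mem[0x00]=0x5c

MEM[0x1b,0x1c,0x1f,0x00] = 5c a3 d7 5c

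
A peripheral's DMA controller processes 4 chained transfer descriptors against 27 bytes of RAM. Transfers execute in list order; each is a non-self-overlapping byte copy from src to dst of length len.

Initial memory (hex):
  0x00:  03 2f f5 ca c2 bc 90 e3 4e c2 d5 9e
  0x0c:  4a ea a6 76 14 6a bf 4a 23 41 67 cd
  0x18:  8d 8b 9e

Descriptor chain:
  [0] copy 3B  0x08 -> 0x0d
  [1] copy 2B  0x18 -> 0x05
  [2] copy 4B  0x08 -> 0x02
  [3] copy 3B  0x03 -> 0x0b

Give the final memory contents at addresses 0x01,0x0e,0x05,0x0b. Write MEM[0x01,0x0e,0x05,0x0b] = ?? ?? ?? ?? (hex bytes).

[0] 0x08->0x0d len=3 : 4e c2 d5
[1] 0x18->0x05 len=2 : 8d 8b
[2] 0x08->0x02 len=4 : 4e c2 d5 9e
[3] 0x03->0x0b len=3 : c2 d5 9e
query mem[0x01]=0x2f, mem[0x0e]=0xc2, mem[0x05]=0x9e, mem[0x0b]=0xc2

MEM[0x01,0x0e,0x05,0x0b] = 2f c2 9e c2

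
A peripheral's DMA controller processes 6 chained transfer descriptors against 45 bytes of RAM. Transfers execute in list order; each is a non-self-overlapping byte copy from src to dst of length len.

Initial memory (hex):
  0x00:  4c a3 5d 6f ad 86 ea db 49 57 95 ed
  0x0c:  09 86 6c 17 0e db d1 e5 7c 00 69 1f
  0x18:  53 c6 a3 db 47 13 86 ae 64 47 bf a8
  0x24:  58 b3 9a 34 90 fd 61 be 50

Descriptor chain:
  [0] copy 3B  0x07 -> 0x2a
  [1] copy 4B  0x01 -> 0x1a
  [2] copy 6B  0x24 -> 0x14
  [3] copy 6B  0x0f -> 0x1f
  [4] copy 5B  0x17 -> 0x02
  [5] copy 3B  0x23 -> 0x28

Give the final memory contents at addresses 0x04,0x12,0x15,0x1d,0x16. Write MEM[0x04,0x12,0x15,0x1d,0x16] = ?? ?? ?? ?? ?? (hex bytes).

  after D0: wrote 3B at 0x2a = db4957
  after D1: wrote 4B at 0x1a = a35d6fad
  after D2: wrote 6B at 0x14 = 58b39a3490fd
  after D3: wrote 6B at 0x1f = 170edbd1e558
  after D4: wrote 5B at 0x02 = 3490fda35d
  after D5: wrote 3B at 0x28 = e558b3
query mem[0x04]=0xfd, mem[0x12]=0xd1, mem[0x15]=0xb3, mem[0x1d]=0xad, mem[0x16]=0x9a

MEM[0x04,0x12,0x15,0x1d,0x16] = fd d1 b3 ad 9a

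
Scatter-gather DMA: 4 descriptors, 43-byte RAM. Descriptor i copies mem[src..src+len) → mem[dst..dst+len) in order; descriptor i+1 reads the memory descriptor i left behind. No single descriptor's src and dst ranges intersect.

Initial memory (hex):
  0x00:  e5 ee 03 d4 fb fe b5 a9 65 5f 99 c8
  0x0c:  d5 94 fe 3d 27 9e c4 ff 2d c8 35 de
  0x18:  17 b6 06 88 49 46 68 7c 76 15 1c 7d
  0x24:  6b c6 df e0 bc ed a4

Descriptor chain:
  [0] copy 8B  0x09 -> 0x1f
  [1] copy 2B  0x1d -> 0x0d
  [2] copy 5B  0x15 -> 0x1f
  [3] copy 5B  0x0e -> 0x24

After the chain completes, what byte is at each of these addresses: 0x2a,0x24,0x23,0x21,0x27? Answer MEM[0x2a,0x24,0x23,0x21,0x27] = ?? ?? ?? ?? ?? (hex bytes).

MEM[0x2a,0x24,0x23,0x21,0x27] = a4 68 b6 de 9e

  after D0: wrote 8B at 0x1f = 5f99c8d594fe3d27
  after D1: wrote 2B at 0x0d = 4668
  after D2: wrote 5B at 0x1f = c835de17b6
  after D3: wrote 5B at 0x24 = 683d279ec4
query mem[0x2a]=0xa4, mem[0x24]=0x68, mem[0x23]=0xb6, mem[0x21]=0xde, mem[0x27]=0x9e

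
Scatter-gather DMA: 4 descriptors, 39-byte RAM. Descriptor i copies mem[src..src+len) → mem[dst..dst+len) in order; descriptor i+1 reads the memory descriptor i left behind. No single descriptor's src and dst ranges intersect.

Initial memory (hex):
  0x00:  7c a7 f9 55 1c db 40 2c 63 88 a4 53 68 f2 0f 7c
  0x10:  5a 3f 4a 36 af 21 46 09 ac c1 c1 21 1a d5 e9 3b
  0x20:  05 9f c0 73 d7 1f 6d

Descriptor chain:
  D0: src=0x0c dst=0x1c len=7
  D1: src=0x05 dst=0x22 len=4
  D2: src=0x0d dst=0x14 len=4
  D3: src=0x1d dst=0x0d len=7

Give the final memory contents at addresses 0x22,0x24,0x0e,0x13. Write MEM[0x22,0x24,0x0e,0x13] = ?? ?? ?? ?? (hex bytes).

MEM[0x22,0x24,0x0e,0x13] = db 2c 0f 40

#0 dst[0x1c+7] := {0x68,0xf2,0x0f,0x7c,0x5a,0x3f,0x4a}
#1 dst[0x22+4] := {0xdb,0x40,0x2c,0x63}
#2 dst[0x14+4] := {0xf2,0x0f,0x7c,0x5a}
#3 dst[0x0d+7] := {0xf2,0x0f,0x7c,0x5a,0x3f,0xdb,0x40}
query mem[0x22]=0xdb, mem[0x24]=0x2c, mem[0x0e]=0x0f, mem[0x13]=0x40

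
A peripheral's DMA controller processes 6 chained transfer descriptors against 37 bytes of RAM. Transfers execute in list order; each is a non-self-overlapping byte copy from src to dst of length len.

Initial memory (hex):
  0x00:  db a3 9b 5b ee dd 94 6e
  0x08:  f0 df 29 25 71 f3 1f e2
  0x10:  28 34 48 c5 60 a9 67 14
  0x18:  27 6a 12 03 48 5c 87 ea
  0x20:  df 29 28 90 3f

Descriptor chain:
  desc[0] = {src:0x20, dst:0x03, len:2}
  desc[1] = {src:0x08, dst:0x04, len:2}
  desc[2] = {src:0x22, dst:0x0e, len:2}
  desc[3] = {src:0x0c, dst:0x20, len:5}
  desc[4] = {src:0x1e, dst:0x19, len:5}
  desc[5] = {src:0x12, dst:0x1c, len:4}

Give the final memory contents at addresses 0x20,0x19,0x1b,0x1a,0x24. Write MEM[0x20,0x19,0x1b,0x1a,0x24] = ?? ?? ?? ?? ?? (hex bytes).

[0] 0x20->0x03 len=2 : df 29
[1] 0x08->0x04 len=2 : f0 df
[2] 0x22->0x0e len=2 : 28 90
[3] 0x0c->0x20 len=5 : 71 f3 28 90 28
[4] 0x1e->0x19 len=5 : 87 ea 71 f3 28
[5] 0x12->0x1c len=4 : 48 c5 60 a9
query mem[0x20]=0x71, mem[0x19]=0x87, mem[0x1b]=0x71, mem[0x1a]=0xea, mem[0x24]=0x28

MEM[0x20,0x19,0x1b,0x1a,0x24] = 71 87 71 ea 28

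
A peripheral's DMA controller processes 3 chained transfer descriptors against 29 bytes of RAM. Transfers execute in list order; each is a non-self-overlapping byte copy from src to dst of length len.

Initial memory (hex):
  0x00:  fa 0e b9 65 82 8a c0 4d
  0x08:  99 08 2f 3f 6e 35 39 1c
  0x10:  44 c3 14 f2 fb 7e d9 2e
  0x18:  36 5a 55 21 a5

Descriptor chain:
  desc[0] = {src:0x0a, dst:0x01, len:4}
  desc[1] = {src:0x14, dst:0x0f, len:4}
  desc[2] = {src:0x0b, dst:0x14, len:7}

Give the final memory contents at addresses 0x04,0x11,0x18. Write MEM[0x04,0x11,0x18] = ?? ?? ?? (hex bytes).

#0 dst[0x01+4] := {0x2f,0x3f,0x6e,0x35}
#1 dst[0x0f+4] := {0xfb,0x7e,0xd9,0x2e}
#2 dst[0x14+7] := {0x3f,0x6e,0x35,0x39,0xfb,0x7e,0xd9}
query mem[0x04]=0x35, mem[0x11]=0xd9, mem[0x18]=0xfb

MEM[0x04,0x11,0x18] = 35 d9 fb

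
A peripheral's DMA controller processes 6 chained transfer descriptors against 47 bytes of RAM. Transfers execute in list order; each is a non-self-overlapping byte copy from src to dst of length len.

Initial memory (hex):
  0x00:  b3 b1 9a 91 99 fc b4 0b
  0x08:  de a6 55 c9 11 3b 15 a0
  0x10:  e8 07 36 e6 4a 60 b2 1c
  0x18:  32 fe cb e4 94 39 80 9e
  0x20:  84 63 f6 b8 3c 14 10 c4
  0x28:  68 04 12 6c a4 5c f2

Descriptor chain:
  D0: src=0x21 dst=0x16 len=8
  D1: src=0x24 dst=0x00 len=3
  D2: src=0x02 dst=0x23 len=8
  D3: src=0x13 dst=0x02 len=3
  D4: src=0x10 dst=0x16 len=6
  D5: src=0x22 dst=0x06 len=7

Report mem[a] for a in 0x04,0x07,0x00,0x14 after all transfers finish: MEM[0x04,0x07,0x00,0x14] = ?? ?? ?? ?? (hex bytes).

MEM[0x04,0x07,0x00,0x14] = 60 10 3c 4a

#0 dst[0x16+8] := {0x63,0xf6,0xb8,0x3c,0x14,0x10,0xc4,0x68}
#1 dst[0x00+3] := {0x3c,0x14,0x10}
#2 dst[0x23+8] := {0x10,0x91,0x99,0xfc,0xb4,0x0b,0xde,0xa6}
#3 dst[0x02+3] := {0xe6,0x4a,0x60}
#4 dst[0x16+6] := {0xe8,0x07,0x36,0xe6,0x4a,0x60}
#5 dst[0x06+7] := {0xf6,0x10,0x91,0x99,0xfc,0xb4,0x0b}
query mem[0x04]=0x60, mem[0x07]=0x10, mem[0x00]=0x3c, mem[0x14]=0x4a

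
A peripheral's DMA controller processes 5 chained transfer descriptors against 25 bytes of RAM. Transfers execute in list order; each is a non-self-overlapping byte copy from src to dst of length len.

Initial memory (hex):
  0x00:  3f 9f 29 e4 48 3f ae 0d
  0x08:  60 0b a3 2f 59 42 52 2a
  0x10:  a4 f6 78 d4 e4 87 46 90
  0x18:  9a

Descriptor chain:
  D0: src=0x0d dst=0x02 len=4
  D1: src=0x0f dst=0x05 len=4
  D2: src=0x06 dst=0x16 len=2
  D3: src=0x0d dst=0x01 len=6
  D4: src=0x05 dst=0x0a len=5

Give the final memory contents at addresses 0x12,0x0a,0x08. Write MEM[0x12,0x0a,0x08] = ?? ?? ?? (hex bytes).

D0: mem[0x02..0x05] <- [42 52 2a a4]
D1: mem[0x05..0x08] <- [2a a4 f6 78]
D2: mem[0x16..0x17] <- [a4 f6]
D3: mem[0x01..0x06] <- [42 52 2a a4 f6 78]
D4: mem[0x0a..0x0e] <- [f6 78 f6 78 0b]
query mem[0x12]=0x78, mem[0x0a]=0xf6, mem[0x08]=0x78

MEM[0x12,0x0a,0x08] = 78 f6 78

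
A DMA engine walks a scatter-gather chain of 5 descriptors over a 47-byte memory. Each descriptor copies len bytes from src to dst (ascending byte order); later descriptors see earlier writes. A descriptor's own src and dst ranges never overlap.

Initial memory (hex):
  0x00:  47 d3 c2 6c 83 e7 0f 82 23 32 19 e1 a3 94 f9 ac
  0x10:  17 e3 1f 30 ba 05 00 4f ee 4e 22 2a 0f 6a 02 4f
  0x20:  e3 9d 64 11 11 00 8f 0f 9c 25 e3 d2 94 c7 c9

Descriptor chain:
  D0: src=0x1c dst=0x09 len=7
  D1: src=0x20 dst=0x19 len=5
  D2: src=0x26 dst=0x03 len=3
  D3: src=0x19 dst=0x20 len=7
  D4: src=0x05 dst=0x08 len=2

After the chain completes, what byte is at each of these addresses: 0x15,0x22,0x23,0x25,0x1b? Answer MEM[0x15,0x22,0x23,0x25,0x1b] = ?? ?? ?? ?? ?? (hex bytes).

MEM[0x15,0x22,0x23,0x25,0x1b] = 05 64 11 02 64

  after D0: wrote 7B at 0x09 = 0f6a024fe39d64
  after D1: wrote 5B at 0x19 = e39d641111
  after D2: wrote 3B at 0x03 = 8f0f9c
  after D3: wrote 7B at 0x20 = e39d641111024f
  after D4: wrote 2B at 0x08 = 9c0f
query mem[0x15]=0x05, mem[0x22]=0x64, mem[0x23]=0x11, mem[0x25]=0x02, mem[0x1b]=0x64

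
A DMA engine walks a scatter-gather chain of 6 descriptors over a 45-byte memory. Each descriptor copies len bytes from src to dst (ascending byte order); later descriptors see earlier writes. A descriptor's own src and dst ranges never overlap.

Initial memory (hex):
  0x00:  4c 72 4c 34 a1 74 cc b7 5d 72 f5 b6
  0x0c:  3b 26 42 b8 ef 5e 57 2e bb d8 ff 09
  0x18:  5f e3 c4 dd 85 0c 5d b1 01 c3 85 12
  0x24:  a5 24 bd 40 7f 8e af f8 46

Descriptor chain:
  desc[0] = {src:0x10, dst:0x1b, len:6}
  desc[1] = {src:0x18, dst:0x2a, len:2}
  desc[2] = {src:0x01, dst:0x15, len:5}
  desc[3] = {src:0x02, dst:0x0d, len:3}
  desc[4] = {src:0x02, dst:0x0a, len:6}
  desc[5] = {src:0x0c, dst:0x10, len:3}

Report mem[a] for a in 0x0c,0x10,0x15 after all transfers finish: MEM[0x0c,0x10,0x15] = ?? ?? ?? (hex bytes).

MEM[0x0c,0x10,0x15] = a1 a1 72

  after D0: wrote 6B at 0x1b = ef5e572ebbd8
  after D1: wrote 2B at 0x2a = 5fe3
  after D2: wrote 5B at 0x15 = 724c34a174
  after D3: wrote 3B at 0x0d = 4c34a1
  after D4: wrote 6B at 0x0a = 4c34a174ccb7
  after D5: wrote 3B at 0x10 = a174cc
query mem[0x0c]=0xa1, mem[0x10]=0xa1, mem[0x15]=0x72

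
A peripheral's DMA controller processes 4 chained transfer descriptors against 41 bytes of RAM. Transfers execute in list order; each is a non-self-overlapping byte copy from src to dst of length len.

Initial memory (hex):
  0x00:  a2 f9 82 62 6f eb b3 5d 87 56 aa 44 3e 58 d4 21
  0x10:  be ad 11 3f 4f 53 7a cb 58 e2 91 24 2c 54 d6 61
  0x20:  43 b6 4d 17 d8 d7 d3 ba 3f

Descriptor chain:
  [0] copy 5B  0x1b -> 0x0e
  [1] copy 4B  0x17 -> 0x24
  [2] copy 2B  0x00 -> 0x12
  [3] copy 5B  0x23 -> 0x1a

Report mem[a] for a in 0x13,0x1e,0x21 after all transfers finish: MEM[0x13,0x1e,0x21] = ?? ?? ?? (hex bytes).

MEM[0x13,0x1e,0x21] = f9 91 b6

[0] 0x1b->0x0e len=5 : 24 2c 54 d6 61
[1] 0x17->0x24 len=4 : cb 58 e2 91
[2] 0x00->0x12 len=2 : a2 f9
[3] 0x23->0x1a len=5 : 17 cb 58 e2 91
query mem[0x13]=0xf9, mem[0x1e]=0x91, mem[0x21]=0xb6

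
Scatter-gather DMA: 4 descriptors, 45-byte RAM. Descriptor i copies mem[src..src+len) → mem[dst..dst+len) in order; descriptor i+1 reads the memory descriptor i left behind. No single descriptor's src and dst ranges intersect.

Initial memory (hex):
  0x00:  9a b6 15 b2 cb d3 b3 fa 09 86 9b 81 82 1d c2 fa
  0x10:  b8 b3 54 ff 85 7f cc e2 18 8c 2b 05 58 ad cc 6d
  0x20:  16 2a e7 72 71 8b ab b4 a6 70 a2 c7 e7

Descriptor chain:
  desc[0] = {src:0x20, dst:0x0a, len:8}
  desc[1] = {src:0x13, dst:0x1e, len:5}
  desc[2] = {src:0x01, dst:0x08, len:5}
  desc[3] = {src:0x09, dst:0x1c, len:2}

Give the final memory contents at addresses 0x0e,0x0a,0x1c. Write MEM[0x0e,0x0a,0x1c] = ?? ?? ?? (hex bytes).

[0] 0x20->0x0a len=8 : 16 2a e7 72 71 8b ab b4
[1] 0x13->0x1e len=5 : ff 85 7f cc e2
[2] 0x01->0x08 len=5 : b6 15 b2 cb d3
[3] 0x09->0x1c len=2 : 15 b2
query mem[0x0e]=0x71, mem[0x0a]=0xb2, mem[0x1c]=0x15

MEM[0x0e,0x0a,0x1c] = 71 b2 15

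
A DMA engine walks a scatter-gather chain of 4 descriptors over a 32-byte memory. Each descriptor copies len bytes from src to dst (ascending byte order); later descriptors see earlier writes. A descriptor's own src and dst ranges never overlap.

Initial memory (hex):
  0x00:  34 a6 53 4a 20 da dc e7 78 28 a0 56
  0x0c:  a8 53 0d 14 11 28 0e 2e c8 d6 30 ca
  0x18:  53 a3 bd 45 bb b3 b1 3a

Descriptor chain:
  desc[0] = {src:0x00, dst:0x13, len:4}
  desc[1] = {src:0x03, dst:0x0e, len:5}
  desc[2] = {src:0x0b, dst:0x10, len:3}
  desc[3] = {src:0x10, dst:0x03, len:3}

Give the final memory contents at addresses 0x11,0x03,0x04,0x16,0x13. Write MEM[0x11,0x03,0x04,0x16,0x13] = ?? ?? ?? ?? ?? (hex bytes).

D0: mem[0x13..0x16] <- [34 a6 53 4a]
D1: mem[0x0e..0x12] <- [4a 20 da dc e7]
D2: mem[0x10..0x12] <- [56 a8 53]
D3: mem[0x03..0x05] <- [56 a8 53]
query mem[0x11]=0xa8, mem[0x03]=0x56, mem[0x04]=0xa8, mem[0x16]=0x4a, mem[0x13]=0x34

MEM[0x11,0x03,0x04,0x16,0x13] = a8 56 a8 4a 34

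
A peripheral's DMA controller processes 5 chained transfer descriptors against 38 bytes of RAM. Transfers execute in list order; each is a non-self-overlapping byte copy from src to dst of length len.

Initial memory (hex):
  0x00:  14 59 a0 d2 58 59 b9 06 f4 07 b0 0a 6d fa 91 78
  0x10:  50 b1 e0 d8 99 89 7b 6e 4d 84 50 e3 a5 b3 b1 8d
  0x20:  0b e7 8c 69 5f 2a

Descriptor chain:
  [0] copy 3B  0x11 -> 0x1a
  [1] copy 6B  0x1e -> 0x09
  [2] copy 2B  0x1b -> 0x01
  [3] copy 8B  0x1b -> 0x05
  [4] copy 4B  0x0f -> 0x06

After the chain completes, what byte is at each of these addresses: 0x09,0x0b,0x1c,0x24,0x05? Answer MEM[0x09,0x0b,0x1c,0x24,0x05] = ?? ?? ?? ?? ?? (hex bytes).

MEM[0x09,0x0b,0x1c,0x24,0x05] = e0 e7 d8 5f e0

D0: mem[0x1a..0x1c] <- [b1 e0 d8]
D1: mem[0x09..0x0e] <- [b1 8d 0b e7 8c 69]
D2: mem[0x01..0x02] <- [e0 d8]
D3: mem[0x05..0x0c] <- [e0 d8 b3 b1 8d 0b e7 8c]
D4: mem[0x06..0x09] <- [78 50 b1 e0]
query mem[0x09]=0xe0, mem[0x0b]=0xe7, mem[0x1c]=0xd8, mem[0x24]=0x5f, mem[0x05]=0xe0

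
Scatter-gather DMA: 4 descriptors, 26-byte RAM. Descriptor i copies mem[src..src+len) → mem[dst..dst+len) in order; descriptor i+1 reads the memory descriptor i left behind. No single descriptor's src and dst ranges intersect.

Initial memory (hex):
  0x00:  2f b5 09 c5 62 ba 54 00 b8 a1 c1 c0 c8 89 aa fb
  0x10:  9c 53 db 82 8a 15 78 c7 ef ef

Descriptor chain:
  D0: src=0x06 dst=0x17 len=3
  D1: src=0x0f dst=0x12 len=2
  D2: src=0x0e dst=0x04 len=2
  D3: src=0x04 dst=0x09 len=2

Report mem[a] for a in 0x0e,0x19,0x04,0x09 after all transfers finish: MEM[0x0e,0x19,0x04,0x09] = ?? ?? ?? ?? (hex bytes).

  after D0: wrote 3B at 0x17 = 5400b8
  after D1: wrote 2B at 0x12 = fb9c
  after D2: wrote 2B at 0x04 = aafb
  after D3: wrote 2B at 0x09 = aafb
query mem[0x0e]=0xaa, mem[0x19]=0xb8, mem[0x04]=0xaa, mem[0x09]=0xaa

MEM[0x0e,0x19,0x04,0x09] = aa b8 aa aa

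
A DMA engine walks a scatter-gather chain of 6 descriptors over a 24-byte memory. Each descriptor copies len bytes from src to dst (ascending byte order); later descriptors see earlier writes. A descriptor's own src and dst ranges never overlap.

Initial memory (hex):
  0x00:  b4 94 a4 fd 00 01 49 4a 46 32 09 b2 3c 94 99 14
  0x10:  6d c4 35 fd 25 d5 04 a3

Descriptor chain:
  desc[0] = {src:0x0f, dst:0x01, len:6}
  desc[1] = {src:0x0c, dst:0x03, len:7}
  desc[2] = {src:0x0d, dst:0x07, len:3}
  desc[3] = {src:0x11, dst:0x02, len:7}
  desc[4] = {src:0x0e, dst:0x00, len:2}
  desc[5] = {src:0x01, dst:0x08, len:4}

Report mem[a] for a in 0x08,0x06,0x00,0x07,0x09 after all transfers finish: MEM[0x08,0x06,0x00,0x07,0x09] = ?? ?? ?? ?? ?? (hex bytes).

#0 dst[0x01+6] := {0x14,0x6d,0xc4,0x35,0xfd,0x25}
#1 dst[0x03+7] := {0x3c,0x94,0x99,0x14,0x6d,0xc4,0x35}
#2 dst[0x07+3] := {0x94,0x99,0x14}
#3 dst[0x02+7] := {0xc4,0x35,0xfd,0x25,0xd5,0x04,0xa3}
#4 dst[0x00+2] := {0x99,0x14}
#5 dst[0x08+4] := {0x14,0xc4,0x35,0xfd}
query mem[0x08]=0x14, mem[0x06]=0xd5, mem[0x00]=0x99, mem[0x07]=0x04, mem[0x09]=0xc4

MEM[0x08,0x06,0x00,0x07,0x09] = 14 d5 99 04 c4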